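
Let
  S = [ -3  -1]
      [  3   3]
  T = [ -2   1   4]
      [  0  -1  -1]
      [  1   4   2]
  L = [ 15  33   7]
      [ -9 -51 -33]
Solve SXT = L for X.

Left-multiply by S⁻¹ and right-multiply by T⁻¹: X = S⁻¹LT⁻¹.
S has determinant -6; S⁻¹ = [[-1/2, -1/6], [1/2, 1/2]].
det T = -1, so T⁻¹ = [[-2, -14, -3], [1, 8, 2], [-1, -9, -2]].
S⁻¹L = [[-6, -8, 2], [3, -9, -13]].
X = (S⁻¹L)T⁻¹ = [[2, 2, -2], [-2, 3, -1]].

X = [[2, 2, -2], [-2, 3, -1]]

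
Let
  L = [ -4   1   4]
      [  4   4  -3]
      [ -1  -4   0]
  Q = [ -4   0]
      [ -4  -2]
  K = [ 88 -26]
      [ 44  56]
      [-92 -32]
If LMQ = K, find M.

Left-multiply by L⁻¹ and right-multiply by Q⁻¹: M = L⁻¹KQ⁻¹.
L has determinant 3; L⁻¹ = [[-4, -16/3, -19/3], [1, 4/3, 4/3], [-4, -17/3, -20/3]].
det Q = 8; the adjugate gives Q⁻¹ = [[-1/4, 0], [1/2, -1/2]].
L⁻¹K = [[-4, 8], [24, 6], [12, 0]].
M = (L⁻¹K)Q⁻¹ = [[5, -4], [-3, -3], [-3, 0]].

M = [[5, -4], [-3, -3], [-3, 0]]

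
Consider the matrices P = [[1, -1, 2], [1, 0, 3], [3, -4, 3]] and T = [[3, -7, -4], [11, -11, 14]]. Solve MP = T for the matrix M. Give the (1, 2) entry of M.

Right-multiplying both sides by P⁻¹ gives M = TP⁻¹.
det P = -2; the adjugate gives P⁻¹ = [[-6, 5/2, 3/2], [-3, 3/2, 1/2], [2, -1/2, -1/2]].
M = TP⁻¹ = [[3, -7, -4], [11, -11, 14]] · [[-6, 5/2, 3/2], [-3, 3/2, 1/2], [2, -1/2, -1/2]] = [[-5, -1, 3], [-5, 4, 4]].

-1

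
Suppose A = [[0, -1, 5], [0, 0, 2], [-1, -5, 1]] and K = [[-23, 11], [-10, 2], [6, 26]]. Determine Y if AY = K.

Since A multiplies Y on the left, Y = A⁻¹K.
det A = 2; the adjugate gives A⁻¹ = [[5, -12, -1], [-1, 5/2, 0], [0, 1/2, 0]].
Y = A⁻¹K = [[5, -12, -1], [-1, 5/2, 0], [0, 1/2, 0]] · [[-23, 11], [-10, 2], [6, 26]] = [[-1, 5], [-2, -6], [-5, 1]].

Y = [[-1, 5], [-2, -6], [-5, 1]]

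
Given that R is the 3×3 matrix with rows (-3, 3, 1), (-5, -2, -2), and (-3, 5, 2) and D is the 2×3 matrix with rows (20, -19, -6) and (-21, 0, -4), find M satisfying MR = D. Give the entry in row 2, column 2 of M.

3

Since R sits to the right of M, M = DR⁻¹.
det R = -1; the adjugate gives R⁻¹ = [[-6, 1, 4], [-16, 3, 11], [31, -6, -21]].
M = DR⁻¹ = [[20, -19, -6], [-21, 0, -4]] · [[-6, 1, 4], [-16, 3, 11], [31, -6, -21]] = [[-2, -1, -3], [2, 3, 0]].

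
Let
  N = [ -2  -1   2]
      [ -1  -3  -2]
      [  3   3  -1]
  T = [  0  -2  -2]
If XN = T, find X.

X = [[2, 2, 2]]

Since N sits to the right of X, X = TN⁻¹.
N has determinant 1; N⁻¹ = [[9, 5, 8], [-7, -4, -6], [6, 3, 5]].
X = TN⁻¹ = [[0, -2, -2]] · [[9, 5, 8], [-7, -4, -6], [6, 3, 5]] = [[2, 2, 2]].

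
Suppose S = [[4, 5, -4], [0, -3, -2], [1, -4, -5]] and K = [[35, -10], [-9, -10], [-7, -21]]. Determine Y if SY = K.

Y = [[5, -3], [3, 2], [0, 2]]

Left-multiplying both sides by S⁻¹ gives Y = S⁻¹K.
det S = 6, so S⁻¹ = [[7/6, 41/6, -11/3], [-1/3, -8/3, 4/3], [1/2, 7/2, -2]].
Y = S⁻¹K = [[7/6, 41/6, -11/3], [-1/3, -8/3, 4/3], [1/2, 7/2, -2]] · [[35, -10], [-9, -10], [-7, -21]] = [[5, -3], [3, 2], [0, 2]].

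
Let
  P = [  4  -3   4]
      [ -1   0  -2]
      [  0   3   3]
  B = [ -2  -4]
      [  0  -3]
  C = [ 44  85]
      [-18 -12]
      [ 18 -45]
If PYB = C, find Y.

Left-multiply by P⁻¹ and right-multiply by B⁻¹: Y = P⁻¹CB⁻¹.
det P = 3, so P⁻¹ = [[2, 7, 2], [1, 4, 4/3], [-1, -4, -1]].
B has determinant 6; B⁻¹ = [[-1/2, 2/3], [0, -1/3]].
P⁻¹C = [[-2, -4], [-4, -23], [10, 8]].
Y = (P⁻¹C)B⁻¹ = [[1, 0], [2, 5], [-5, 4]].

Y = [[1, 0], [2, 5], [-5, 4]]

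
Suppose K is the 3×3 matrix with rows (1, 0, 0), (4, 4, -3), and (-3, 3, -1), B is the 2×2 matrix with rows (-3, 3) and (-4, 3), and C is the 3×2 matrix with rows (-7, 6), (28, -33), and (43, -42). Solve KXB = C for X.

Isolating X: multiply by K⁻¹ from the left and B⁻¹ from the right, so X = K⁻¹CB⁻¹.
det K = 5; the adjugate gives K⁻¹ = [[1, 0, 0], [13/5, -1/5, 3/5], [24/5, -3/5, 4/5]].
B has determinant 3; B⁻¹ = [[1, -1], [4/3, -1]].
K⁻¹C = [[-7, 6], [2, -3], [-16, 15]].
X = (K⁻¹C)B⁻¹ = [[1, 1], [-2, 1], [4, 1]].

X = [[1, 1], [-2, 1], [4, 1]]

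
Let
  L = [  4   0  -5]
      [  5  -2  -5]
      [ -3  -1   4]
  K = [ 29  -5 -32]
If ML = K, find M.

Right-multiplying both sides by L⁻¹ gives M = KL⁻¹.
L has determinant 3; L⁻¹ = [[-13/3, 5/3, -10/3], [-5/3, 1/3, -5/3], [-11/3, 4/3, -8/3]].
M = KL⁻¹ = [[29, -5, -32]] · [[-13/3, 5/3, -10/3], [-5/3, 1/3, -5/3], [-11/3, 4/3, -8/3]] = [[0, 4, -3]].

M = [[0, 4, -3]]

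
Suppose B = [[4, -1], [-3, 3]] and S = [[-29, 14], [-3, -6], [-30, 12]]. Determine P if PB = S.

P = [[-5, 3], [-3, -3], [-6, 2]]

Since B sits to the right of P, P = SB⁻¹.
det B = 9, so B⁻¹ = [[1/3, 1/9], [1/3, 4/9]].
P = SB⁻¹ = [[-29, 14], [-3, -6], [-30, 12]] · [[1/3, 1/9], [1/3, 4/9]] = [[-5, 3], [-3, -3], [-6, 2]].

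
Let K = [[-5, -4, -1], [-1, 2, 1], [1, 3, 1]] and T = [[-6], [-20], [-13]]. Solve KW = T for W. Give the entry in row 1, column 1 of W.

K is on the left of W, so left-multiply by K⁻¹: W = K⁻¹T.
det K = 2; the adjugate gives K⁻¹ = [[-1/2, 1/2, -1], [1, -2, 3], [-5/2, 11/2, -7]].
W = K⁻¹T = [[-1/2, 1/2, -1], [1, -2, 3], [-5/2, 11/2, -7]] · [[-6], [-20], [-13]] = [[6], [-5], [-4]].

6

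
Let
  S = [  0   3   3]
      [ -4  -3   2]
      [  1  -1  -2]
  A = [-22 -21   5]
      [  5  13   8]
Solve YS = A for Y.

Since S sits to the right of Y, Y = AS⁻¹.
det S = 3; the adjugate gives S⁻¹ = [[8/3, 1, 5], [-2, -1, -4], [7/3, 1, 4]].
Y = AS⁻¹ = [[-22, -21, 5], [5, 13, 8]] · [[8/3, 1, 5], [-2, -1, -4], [7/3, 1, 4]] = [[-5, 4, -6], [6, 0, 5]].

Y = [[-5, 4, -6], [6, 0, 5]]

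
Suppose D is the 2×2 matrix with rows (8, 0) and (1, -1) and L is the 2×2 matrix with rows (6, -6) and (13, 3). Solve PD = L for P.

P = [[0, 6], [2, -3]]

Right-multiplying both sides by D⁻¹ gives P = LD⁻¹.
det D = -8, so D⁻¹ = [[1/8, 0], [1/8, -1]].
P = LD⁻¹ = [[6, -6], [13, 3]] · [[1/8, 0], [1/8, -1]] = [[0, 6], [2, -3]].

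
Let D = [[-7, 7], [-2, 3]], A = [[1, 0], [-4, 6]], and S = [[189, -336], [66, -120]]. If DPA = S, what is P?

P = [[1, 4], [-4, -4]]

P = D⁻¹SA⁻¹ (apply D⁻¹ on the left and A⁻¹ on the right).
det D = -7; the adjugate gives D⁻¹ = [[-3/7, 1], [-2/7, 1]].
A has determinant 6; A⁻¹ = [[1, 0], [2/3, 1/6]].
D⁻¹S = [[-15, 24], [12, -24]].
P = (D⁻¹S)A⁻¹ = [[1, 4], [-4, -4]].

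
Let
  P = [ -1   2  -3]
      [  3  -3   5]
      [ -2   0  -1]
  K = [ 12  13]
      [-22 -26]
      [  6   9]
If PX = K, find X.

P is on the left of X, so left-multiply by P⁻¹: X = P⁻¹K.
det P = 1; the adjugate gives P⁻¹ = [[3, 2, 1], [-7, -5, -4], [-6, -4, -3]].
X = P⁻¹K = [[3, 2, 1], [-7, -5, -4], [-6, -4, -3]] · [[12, 13], [-22, -26], [6, 9]] = [[-2, -4], [2, 3], [-2, -1]].

X = [[-2, -4], [2, 3], [-2, -1]]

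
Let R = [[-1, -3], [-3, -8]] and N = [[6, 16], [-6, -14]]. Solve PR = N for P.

P = [[0, -2], [-6, 4]]

Right-multiplying both sides by R⁻¹ gives P = NR⁻¹.
R has determinant -1; R⁻¹ = [[8, -3], [-3, 1]].
P = NR⁻¹ = [[6, 16], [-6, -14]] · [[8, -3], [-3, 1]] = [[0, -2], [-6, 4]].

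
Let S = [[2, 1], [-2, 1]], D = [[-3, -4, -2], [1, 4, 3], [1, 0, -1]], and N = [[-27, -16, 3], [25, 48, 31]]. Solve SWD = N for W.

W = [[4, 0, -1], [0, 4, -5]]

Isolating W: multiply by S⁻¹ from the left and D⁻¹ from the right, so W = S⁻¹ND⁻¹.
det S = 4, so S⁻¹ = [[1/4, -1/4], [1/2, 1/2]].
D has determinant 4; D⁻¹ = [[-1, -1, -1], [1, 5/4, 7/4], [-1, -1, -2]].
S⁻¹N = [[-13, -16, -7], [-1, 16, 17]].
W = (S⁻¹N)D⁻¹ = [[4, 0, -1], [0, 4, -5]].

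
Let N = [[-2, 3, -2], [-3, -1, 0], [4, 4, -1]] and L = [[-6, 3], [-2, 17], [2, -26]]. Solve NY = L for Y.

Since N multiplies Y on the left, Y = N⁻¹L.
det N = 5, so N⁻¹ = [[1/5, -1, -2/5], [-3/5, 2, 6/5], [-8/5, 4, 11/5]].
Y = N⁻¹L = [[1/5, -1, -2/5], [-3/5, 2, 6/5], [-8/5, 4, 11/5]] · [[-6, 3], [-2, 17], [2, -26]] = [[0, -6], [2, 1], [6, 6]].

Y = [[0, -6], [2, 1], [6, 6]]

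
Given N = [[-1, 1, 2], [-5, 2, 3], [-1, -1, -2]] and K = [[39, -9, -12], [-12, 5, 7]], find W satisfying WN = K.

W = [[-3, -6, -6], [-2, 3, -1]]

Since N sits to the right of W, W = KN⁻¹.
N has determinant 2; N⁻¹ = [[-1/2, 0, -1/2], [-13/2, 2, -7/2], [7/2, -1, 3/2]].
W = KN⁻¹ = [[39, -9, -12], [-12, 5, 7]] · [[-1/2, 0, -1/2], [-13/2, 2, -7/2], [7/2, -1, 3/2]] = [[-3, -6, -6], [-2, 3, -1]].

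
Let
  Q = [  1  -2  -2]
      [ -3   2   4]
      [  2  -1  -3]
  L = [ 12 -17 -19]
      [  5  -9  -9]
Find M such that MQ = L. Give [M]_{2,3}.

-1

Since Q sits to the right of M, M = LQ⁻¹.
Q has determinant 2; Q⁻¹ = [[-1, -2, -2], [-1/2, 1/2, 1], [-1/2, -3/2, -2]].
M = LQ⁻¹ = [[12, -17, -19], [5, -9, -9]] · [[-1, -2, -2], [-1/2, 1/2, 1], [-1/2, -3/2, -2]] = [[6, -4, -3], [4, -1, -1]].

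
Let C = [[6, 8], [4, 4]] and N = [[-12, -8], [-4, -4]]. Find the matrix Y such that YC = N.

Right-multiplying both sides by C⁻¹ gives Y = NC⁻¹.
C has determinant -8; C⁻¹ = [[-1/2, 1], [1/2, -3/4]].
Y = NC⁻¹ = [[-12, -8], [-4, -4]] · [[-1/2, 1], [1/2, -3/4]] = [[2, -6], [0, -1]].

Y = [[2, -6], [0, -1]]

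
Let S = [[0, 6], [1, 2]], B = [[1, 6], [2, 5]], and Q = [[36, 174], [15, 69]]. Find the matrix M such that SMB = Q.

M = [[1, 1], [4, 1]]

Isolating M: multiply by S⁻¹ from the left and B⁻¹ from the right, so M = S⁻¹QB⁻¹.
det S = -6; the adjugate gives S⁻¹ = [[-1/3, 1], [1/6, 0]].
det B = -7, so B⁻¹ = [[-5/7, 6/7], [2/7, -1/7]].
S⁻¹Q = [[3, 11], [6, 29]].
M = (S⁻¹Q)B⁻¹ = [[1, 1], [4, 1]].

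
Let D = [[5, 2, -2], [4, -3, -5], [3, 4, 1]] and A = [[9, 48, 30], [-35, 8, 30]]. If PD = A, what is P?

P = [[3, -6, 6], [-1, -6, -2]]

Since D sits to the right of P, P = AD⁻¹.
det D = -3; the adjugate gives D⁻¹ = [[-17/3, 10/3, 16/3], [19/3, -11/3, -17/3], [-25/3, 14/3, 23/3]].
P = AD⁻¹ = [[9, 48, 30], [-35, 8, 30]] · [[-17/3, 10/3, 16/3], [19/3, -11/3, -17/3], [-25/3, 14/3, 23/3]] = [[3, -6, 6], [-1, -6, -2]].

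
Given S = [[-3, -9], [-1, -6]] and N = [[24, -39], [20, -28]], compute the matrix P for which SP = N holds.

P = [[4, -2], [-4, 5]]

Since S multiplies P on the left, P = S⁻¹N.
S has determinant 9; S⁻¹ = [[-2/3, 1], [1/9, -1/3]].
P = S⁻¹N = [[-2/3, 1], [1/9, -1/3]] · [[24, -39], [20, -28]] = [[4, -2], [-4, 5]].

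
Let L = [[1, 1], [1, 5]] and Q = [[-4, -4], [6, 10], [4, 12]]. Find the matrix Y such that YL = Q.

Y = [[-4, 0], [5, 1], [2, 2]]

Right-multiplying both sides by L⁻¹ gives Y = QL⁻¹.
L has determinant 4; L⁻¹ = [[5/4, -1/4], [-1/4, 1/4]].
Y = QL⁻¹ = [[-4, -4], [6, 10], [4, 12]] · [[5/4, -1/4], [-1/4, 1/4]] = [[-4, 0], [5, 1], [2, 2]].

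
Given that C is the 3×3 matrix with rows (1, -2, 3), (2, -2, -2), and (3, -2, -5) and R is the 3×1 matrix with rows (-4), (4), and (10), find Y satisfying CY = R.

Left-multiplying both sides by C⁻¹ gives Y = C⁻¹R.
det C = 4, so C⁻¹ = [[3/2, -4, 5/2], [1, -7/2, 2], [1/2, -1, 1/2]].
Y = C⁻¹R = [[3/2, -4, 5/2], [1, -7/2, 2], [1/2, -1, 1/2]] · [[-4], [4], [10]] = [[3], [2], [-1]].

Y = [[3], [2], [-1]]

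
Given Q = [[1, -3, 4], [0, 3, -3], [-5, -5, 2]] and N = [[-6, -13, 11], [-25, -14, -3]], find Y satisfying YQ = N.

Right-multiplying both sides by Q⁻¹ gives Y = NQ⁻¹.
Q has determinant 6; Q⁻¹ = [[-3/2, -7/3, -1/2], [5/2, 11/3, 1/2], [5/2, 10/3, 1/2]].
Y = NQ⁻¹ = [[-6, -13, 11], [-25, -14, -3]] · [[-3/2, -7/3, -1/2], [5/2, 11/3, 1/2], [5/2, 10/3, 1/2]] = [[4, 3, 2], [-5, -3, 4]].

Y = [[4, 3, 2], [-5, -3, 4]]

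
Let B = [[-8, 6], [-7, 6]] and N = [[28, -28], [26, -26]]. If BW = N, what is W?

Since B multiplies W on the left, W = B⁻¹N.
B has determinant -6; B⁻¹ = [[-1, 1], [-7/6, 4/3]].
W = B⁻¹N = [[-1, 1], [-7/6, 4/3]] · [[28, -28], [26, -26]] = [[-2, 2], [2, -2]].

W = [[-2, 2], [2, -2]]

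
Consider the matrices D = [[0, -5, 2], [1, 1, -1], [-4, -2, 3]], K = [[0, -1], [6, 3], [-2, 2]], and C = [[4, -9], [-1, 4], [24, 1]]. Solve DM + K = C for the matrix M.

M = [[-5, 0], [0, 2], [2, 1]]

DM = C − K = [[4, -8], [-7, 1], [26, -1]].
D is on the left of M, so left-multiply by D⁻¹: M = D⁻¹(C − K).
det D = -1; the adjugate gives D⁻¹ = [[-1, -11, -3], [-1, -8, -2], [-2, -20, -5]].
M = D⁻¹(C − K) = [[-5, 0], [0, 2], [2, 1]].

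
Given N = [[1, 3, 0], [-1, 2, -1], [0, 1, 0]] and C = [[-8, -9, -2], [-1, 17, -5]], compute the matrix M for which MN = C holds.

Right-multiplying both sides by N⁻¹ gives M = CN⁻¹.
N has determinant 1; N⁻¹ = [[1, 0, -3], [0, 0, 1], [-1, -1, 5]].
M = CN⁻¹ = [[-8, -9, -2], [-1, 17, -5]] · [[1, 0, -3], [0, 0, 1], [-1, -1, 5]] = [[-6, 2, 5], [4, 5, -5]].

M = [[-6, 2, 5], [4, 5, -5]]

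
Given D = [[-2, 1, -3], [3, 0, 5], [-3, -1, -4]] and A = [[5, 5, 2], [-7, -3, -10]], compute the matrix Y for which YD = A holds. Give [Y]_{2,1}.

-1

Right-multiplying both sides by D⁻¹ gives Y = AD⁻¹.
det D = -4, so D⁻¹ = [[-5/4, -7/4, -5/4], [3/4, 1/4, -1/4], [3/4, 5/4, 3/4]].
Y = AD⁻¹ = [[5, 5, 2], [-7, -3, -10]] · [[-5/4, -7/4, -5/4], [3/4, 1/4, -1/4], [3/4, 5/4, 3/4]] = [[-1, -5, -6], [-1, -1, 2]].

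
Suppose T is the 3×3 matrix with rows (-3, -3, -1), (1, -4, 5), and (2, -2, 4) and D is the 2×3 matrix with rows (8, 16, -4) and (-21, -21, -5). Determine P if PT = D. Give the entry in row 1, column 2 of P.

T is on the right of P, so right-multiply by T⁻¹: P = DT⁻¹.
det T = -6, so T⁻¹ = [[1, -7/3, 19/6], [-1, 5/3, -7/3], [-1, 2, -5/2]].
P = DT⁻¹ = [[8, 16, -4], [-21, -21, -5]] · [[1, -7/3, 19/6], [-1, 5/3, -7/3], [-1, 2, -5/2]] = [[-4, 0, -2], [5, 4, -5]].

0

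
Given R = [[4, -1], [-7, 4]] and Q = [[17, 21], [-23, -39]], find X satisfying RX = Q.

Left-multiplying both sides by R⁻¹ gives X = R⁻¹Q.
det R = 9, so R⁻¹ = [[4/9, 1/9], [7/9, 4/9]].
X = R⁻¹Q = [[4/9, 1/9], [7/9, 4/9]] · [[17, 21], [-23, -39]] = [[5, 5], [3, -1]].

X = [[5, 5], [3, -1]]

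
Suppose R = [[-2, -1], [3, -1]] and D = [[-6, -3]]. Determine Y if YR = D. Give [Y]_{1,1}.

Right-multiplying both sides by R⁻¹ gives Y = DR⁻¹.
det R = 5; the adjugate gives R⁻¹ = [[-1/5, 1/5], [-3/5, -2/5]].
Y = DR⁻¹ = [[-6, -3]] · [[-1/5, 1/5], [-3/5, -2/5]] = [[3, 0]].

3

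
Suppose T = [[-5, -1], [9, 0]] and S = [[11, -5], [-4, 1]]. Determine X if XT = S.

Since T sits to the right of X, X = ST⁻¹.
det T = 9, so T⁻¹ = [[0, 1/9], [-1, -5/9]].
X = ST⁻¹ = [[11, -5], [-4, 1]] · [[0, 1/9], [-1, -5/9]] = [[5, 4], [-1, -1]].

X = [[5, 4], [-1, -1]]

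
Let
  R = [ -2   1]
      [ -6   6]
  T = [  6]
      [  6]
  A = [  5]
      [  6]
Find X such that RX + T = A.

RX = A − T = [[-1], [0]].
Since R multiplies X on the left, X = R⁻¹(A − T).
det R = -6; the adjugate gives R⁻¹ = [[-1, 1/6], [-1, 1/3]].
X = R⁻¹(A − T) = [[1], [1]].

X = [[1], [1]]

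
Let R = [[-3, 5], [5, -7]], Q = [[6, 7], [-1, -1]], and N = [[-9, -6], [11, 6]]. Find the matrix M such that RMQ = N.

M = [[-1, -4], [0, 3]]

M = R⁻¹NQ⁻¹ (apply R⁻¹ on the left and Q⁻¹ on the right).
R has determinant -4; R⁻¹ = [[7/4, 5/4], [5/4, 3/4]].
Q has determinant 1; Q⁻¹ = [[-1, -7], [1, 6]].
R⁻¹N = [[-2, -3], [-3, -3]].
M = (R⁻¹N)Q⁻¹ = [[-1, -4], [0, 3]].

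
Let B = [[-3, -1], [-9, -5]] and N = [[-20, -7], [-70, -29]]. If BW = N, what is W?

B is on the left of W, so left-multiply by B⁻¹: W = B⁻¹N.
det B = 6, so B⁻¹ = [[-5/6, 1/6], [3/2, -1/2]].
W = B⁻¹N = [[-5/6, 1/6], [3/2, -1/2]] · [[-20, -7], [-70, -29]] = [[5, 1], [5, 4]].

W = [[5, 1], [5, 4]]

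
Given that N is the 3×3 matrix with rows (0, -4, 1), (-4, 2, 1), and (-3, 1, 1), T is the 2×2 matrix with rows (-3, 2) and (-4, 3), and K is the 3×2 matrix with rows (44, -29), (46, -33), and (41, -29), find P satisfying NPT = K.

P = N⁻¹KT⁻¹ (apply N⁻¹ on the left and T⁻¹ on the right).
N has determinant -2; N⁻¹ = [[-1/2, -5/2, 3], [-1/2, -3/2, 2], [-1, -6, 8]].
T has determinant -1; T⁻¹ = [[-3, 2], [-4, 3]].
N⁻¹K = [[-14, 10], [-9, 6], [8, -5]].
P = (N⁻¹K)T⁻¹ = [[2, 2], [3, 0], [-4, 1]].

P = [[2, 2], [3, 0], [-4, 1]]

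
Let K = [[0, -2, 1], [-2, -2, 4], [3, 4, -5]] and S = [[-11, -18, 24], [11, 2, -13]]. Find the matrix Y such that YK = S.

Right-multiplying both sides by K⁻¹ gives Y = SK⁻¹.
K has determinant -6; K⁻¹ = [[1, 1, 1], [-1/3, 1/2, 1/3], [1/3, 1, 2/3]].
Y = SK⁻¹ = [[-11, -18, 24], [11, 2, -13]] · [[1, 1, 1], [-1/3, 1/2, 1/3], [1/3, 1, 2/3]] = [[3, 4, -1], [6, -1, 3]].

Y = [[3, 4, -1], [6, -1, 3]]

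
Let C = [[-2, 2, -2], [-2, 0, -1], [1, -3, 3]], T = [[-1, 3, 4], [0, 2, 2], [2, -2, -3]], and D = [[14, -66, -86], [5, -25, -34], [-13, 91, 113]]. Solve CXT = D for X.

Isolating X: multiply by C⁻¹ from the left and T⁻¹ from the right, so X = C⁻¹DT⁻¹.
det C = 4, so C⁻¹ = [[-3/4, 0, -1/2], [5/4, -1, 1/2], [3/2, -1, 1]].
det T = -2, so T⁻¹ = [[1, -1/2, 1], [-2, 5/2, -1], [2, -2, 1]].
C⁻¹D = [[-4, 4, 8], [6, -12, -17], [3, 17, 18]].
X = (C⁻¹D)T⁻¹ = [[4, -4, 0], [-4, 1, 1], [5, 5, 4]].

X = [[4, -4, 0], [-4, 1, 1], [5, 5, 4]]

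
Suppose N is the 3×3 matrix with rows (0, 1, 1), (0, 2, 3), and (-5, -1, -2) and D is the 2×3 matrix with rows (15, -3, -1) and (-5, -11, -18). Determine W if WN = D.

Since N sits to the right of W, W = DN⁻¹.
det N = -5; the adjugate gives N⁻¹ = [[1/5, -1/5, -1/5], [3, -1, 0], [-2, 1, 0]].
W = DN⁻¹ = [[15, -3, -1], [-5, -11, -18]] · [[1/5, -1/5, -1/5], [3, -1, 0], [-2, 1, 0]] = [[-4, -1, -3], [2, -6, 1]].

W = [[-4, -1, -3], [2, -6, 1]]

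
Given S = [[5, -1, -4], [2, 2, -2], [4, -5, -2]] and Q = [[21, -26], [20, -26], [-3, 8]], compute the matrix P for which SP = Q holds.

S is on the left of P, so left-multiply by S⁻¹: P = S⁻¹Q.
det S = 6, so S⁻¹ = [[-7/3, 3, 5/3], [-2/3, 1, 1/3], [-3, 7/2, 2]].
P = S⁻¹Q = [[-7/3, 3, 5/3], [-2/3, 1, 1/3], [-3, 7/2, 2]] · [[21, -26], [20, -26], [-3, 8]] = [[6, -4], [5, -6], [1, 3]].

P = [[6, -4], [5, -6], [1, 3]]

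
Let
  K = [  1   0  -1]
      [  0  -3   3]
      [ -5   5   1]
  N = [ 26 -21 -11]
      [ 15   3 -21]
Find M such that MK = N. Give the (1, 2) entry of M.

-3

Right-multiplying both sides by K⁻¹ gives M = NK⁻¹.
det K = -3, so K⁻¹ = [[6, 5/3, 1], [5, 4/3, 1], [5, 5/3, 1]].
M = NK⁻¹ = [[26, -21, -11], [15, 3, -21]] · [[6, 5/3, 1], [5, 4/3, 1], [5, 5/3, 1]] = [[-4, -3, -6], [0, -6, -3]].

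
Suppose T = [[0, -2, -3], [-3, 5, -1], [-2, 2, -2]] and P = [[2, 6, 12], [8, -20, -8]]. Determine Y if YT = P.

Right-multiplying both sides by T⁻¹ gives Y = PT⁻¹.
det T = -4, so T⁻¹ = [[2, 5/2, -17/4], [1, 3/2, -9/4], [-1, -1, 3/2]].
Y = PT⁻¹ = [[2, 6, 12], [8, -20, -8]] · [[2, 5/2, -17/4], [1, 3/2, -9/4], [-1, -1, 3/2]] = [[-2, 2, -4], [4, -2, -1]].

Y = [[-2, 2, -4], [4, -2, -1]]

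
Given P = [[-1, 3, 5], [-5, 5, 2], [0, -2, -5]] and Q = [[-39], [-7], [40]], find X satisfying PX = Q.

X = [[-6], [-5], [-6]]

Since P multiplies X on the left, X = P⁻¹Q.
P has determinant -4; P⁻¹ = [[21/4, -5/4, 19/4], [25/4, -5/4, 23/4], [-5/2, 1/2, -5/2]].
X = P⁻¹Q = [[21/4, -5/4, 19/4], [25/4, -5/4, 23/4], [-5/2, 1/2, -5/2]] · [[-39], [-7], [40]] = [[-6], [-5], [-6]].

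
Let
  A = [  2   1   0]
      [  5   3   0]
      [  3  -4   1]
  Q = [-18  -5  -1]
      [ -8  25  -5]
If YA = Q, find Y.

Right-multiplying both sides by A⁻¹ gives Y = QA⁻¹.
A has determinant 1; A⁻¹ = [[3, -1, 0], [-5, 2, 0], [-29, 11, 1]].
Y = QA⁻¹ = [[-18, -5, -1], [-8, 25, -5]] · [[3, -1, 0], [-5, 2, 0], [-29, 11, 1]] = [[0, -3, -1], [-4, 3, -5]].

Y = [[0, -3, -1], [-4, 3, -5]]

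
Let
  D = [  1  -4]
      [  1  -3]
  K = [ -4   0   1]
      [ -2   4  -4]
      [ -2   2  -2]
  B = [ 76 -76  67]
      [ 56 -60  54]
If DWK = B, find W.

W = D⁻¹BK⁻¹ (apply D⁻¹ on the left and K⁻¹ on the right).
D has determinant 1; D⁻¹ = [[-3, 4], [-1, 1]].
K has determinant 4; K⁻¹ = [[0, 1/2, -1], [1, 5/2, -9/2], [1, 2, -4]].
D⁻¹B = [[-4, -12, 15], [-20, 16, -13]].
W = (D⁻¹B)K⁻¹ = [[3, -2, -2], [3, 4, 0]].

W = [[3, -2, -2], [3, 4, 0]]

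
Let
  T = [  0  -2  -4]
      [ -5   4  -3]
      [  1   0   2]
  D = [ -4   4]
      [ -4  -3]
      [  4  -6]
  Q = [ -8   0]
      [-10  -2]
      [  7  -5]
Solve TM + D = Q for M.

M = [[5, -3], [4, -2], [-1, 2]]

TM = Q − D = [[-4, -4], [-6, 1], [3, 1]].
Left-multiplying both sides by T⁻¹ gives M = T⁻¹(Q − D).
T has determinant 2; T⁻¹ = [[4, 2, 11], [7/2, 2, 10], [-2, -1, -5]].
M = T⁻¹(Q − D) = [[5, -3], [4, -2], [-1, 2]].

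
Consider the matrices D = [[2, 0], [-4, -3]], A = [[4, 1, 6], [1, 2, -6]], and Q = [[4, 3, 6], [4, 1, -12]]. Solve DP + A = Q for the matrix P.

DP = Q − A = [[0, 2, 0], [3, -1, -6]].
Since D multiplies P on the left, P = D⁻¹(Q − A).
det D = -6; the adjugate gives D⁻¹ = [[1/2, 0], [-2/3, -1/3]].
P = D⁻¹(Q − A) = [[0, 1, 0], [-1, -1, 2]].

P = [[0, 1, 0], [-1, -1, 2]]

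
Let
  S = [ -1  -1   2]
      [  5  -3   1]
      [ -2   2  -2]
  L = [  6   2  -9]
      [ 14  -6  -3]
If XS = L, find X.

X = [[-1, 3, 5], [1, 5, 5]]

Since S sits to the right of X, X = LS⁻¹.
S has determinant -4; S⁻¹ = [[-1, -1/2, -5/4], [-2, -3/2, -11/4], [-1, -1, -2]].
X = LS⁻¹ = [[6, 2, -9], [14, -6, -3]] · [[-1, -1/2, -5/4], [-2, -3/2, -11/4], [-1, -1, -2]] = [[-1, 3, 5], [1, 5, 5]].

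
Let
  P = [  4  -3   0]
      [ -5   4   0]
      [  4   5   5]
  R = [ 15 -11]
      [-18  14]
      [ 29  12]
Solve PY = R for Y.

Left-multiplying both sides by P⁻¹ gives Y = P⁻¹R.
det P = 5; the adjugate gives P⁻¹ = [[4, 3, 0], [5, 4, 0], [-41/5, -32/5, 1/5]].
Y = P⁻¹R = [[4, 3, 0], [5, 4, 0], [-41/5, -32/5, 1/5]] · [[15, -11], [-18, 14], [29, 12]] = [[6, -2], [3, 1], [-2, 3]].

Y = [[6, -2], [3, 1], [-2, 3]]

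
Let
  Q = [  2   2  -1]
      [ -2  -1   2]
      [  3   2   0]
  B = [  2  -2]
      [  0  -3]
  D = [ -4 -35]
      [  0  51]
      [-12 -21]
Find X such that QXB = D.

X = [[-2, 3], [0, 1], [-2, -5]]

Isolating X: multiply by Q⁻¹ from the left and B⁻¹ from the right, so X = Q⁻¹DB⁻¹.
det Q = 5; the adjugate gives Q⁻¹ = [[-4/5, -2/5, 3/5], [6/5, 3/5, -2/5], [-1/5, 2/5, 2/5]].
det B = -6, so B⁻¹ = [[1/2, -1/3], [0, -1/3]].
Q⁻¹D = [[-4, -5], [0, -3], [-4, 19]].
X = (Q⁻¹D)B⁻¹ = [[-2, 3], [0, 1], [-2, -5]].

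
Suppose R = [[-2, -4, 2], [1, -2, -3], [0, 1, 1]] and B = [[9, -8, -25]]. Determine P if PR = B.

P = [[-2, 5, -6]]

R is on the right of P, so right-multiply by R⁻¹: P = BR⁻¹.
det R = 4, so R⁻¹ = [[1/4, 3/2, 4], [-1/4, -1/2, -1], [1/4, 1/2, 2]].
P = BR⁻¹ = [[9, -8, -25]] · [[1/4, 3/2, 4], [-1/4, -1/2, -1], [1/4, 1/2, 2]] = [[-2, 5, -6]].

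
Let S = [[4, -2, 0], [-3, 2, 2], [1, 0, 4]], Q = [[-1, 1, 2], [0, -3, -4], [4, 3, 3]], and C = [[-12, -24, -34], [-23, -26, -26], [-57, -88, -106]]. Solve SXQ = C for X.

X = S⁻¹CQ⁻¹ (apply S⁻¹ on the left and Q⁻¹ on the right).
det S = 4, so S⁻¹ = [[2, 2, -1], [7/2, 4, -2], [-1/2, -1/2, 1/2]].
det Q = 5, so Q⁻¹ = [[3/5, 3/5, 2/5], [-16/5, -11/5, -4/5], [12/5, 7/5, 3/5]].
S⁻¹C = [[-13, -12, -14], [-20, -12, -11], [-11, -19, -23]].
X = (S⁻¹C)Q⁻¹ = [[-3, -1, -4], [0, -1, -5], [-1, 3, -3]].

X = [[-3, -1, -4], [0, -1, -5], [-1, 3, -3]]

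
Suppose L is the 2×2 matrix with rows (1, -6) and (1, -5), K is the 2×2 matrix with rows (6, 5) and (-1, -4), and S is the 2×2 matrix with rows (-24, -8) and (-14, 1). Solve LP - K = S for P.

P = [[0, -3], [3, 0]]

LP = S + K = [[-18, -3], [-15, -3]].
Since L multiplies P on the left, P = L⁻¹(S + K).
L has determinant 1; L⁻¹ = [[-5, 6], [-1, 1]].
P = L⁻¹(S + K) = [[0, -3], [3, 0]].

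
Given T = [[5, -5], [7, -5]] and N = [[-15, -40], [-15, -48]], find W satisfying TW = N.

W = [[0, -4], [3, 4]]

T is on the left of W, so left-multiply by T⁻¹: W = T⁻¹N.
det T = 10; the adjugate gives T⁻¹ = [[-1/2, 1/2], [-7/10, 1/2]].
W = T⁻¹N = [[-1/2, 1/2], [-7/10, 1/2]] · [[-15, -40], [-15, -48]] = [[0, -4], [3, 4]].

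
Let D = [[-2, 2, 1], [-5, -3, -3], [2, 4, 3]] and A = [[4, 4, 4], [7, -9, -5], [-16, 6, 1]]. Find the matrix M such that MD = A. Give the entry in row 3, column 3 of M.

1

D is on the right of M, so right-multiply by D⁻¹: M = AD⁻¹.
det D = -2; the adjugate gives D⁻¹ = [[-3/2, 1, 3/2], [-9/2, 4, 11/2], [7, -6, -8]].
M = AD⁻¹ = [[4, 4, 4], [7, -9, -5], [-16, 6, 1]] · [[-3/2, 1, 3/2], [-9/2, 4, 11/2], [7, -6, -8]] = [[4, -4, -4], [-5, 1, 1], [4, 2, 1]].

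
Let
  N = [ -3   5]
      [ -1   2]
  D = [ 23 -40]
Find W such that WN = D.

W = [[-6, -5]]

Since N sits to the right of W, W = DN⁻¹.
N has determinant -1; N⁻¹ = [[-2, 5], [-1, 3]].
W = DN⁻¹ = [[23, -40]] · [[-2, 5], [-1, 3]] = [[-6, -5]].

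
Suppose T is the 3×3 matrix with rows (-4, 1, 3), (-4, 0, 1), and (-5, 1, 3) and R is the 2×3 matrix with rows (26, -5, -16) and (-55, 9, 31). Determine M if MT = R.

T is on the right of M, so right-multiply by T⁻¹: M = RT⁻¹.
det T = -1; the adjugate gives T⁻¹ = [[1, 0, -1], [-7, -3, 8], [4, 1, -4]].
M = RT⁻¹ = [[26, -5, -16], [-55, 9, 31]] · [[1, 0, -1], [-7, -3, 8], [4, 1, -4]] = [[-3, -1, -2], [6, 4, 3]].

M = [[-3, -1, -2], [6, 4, 3]]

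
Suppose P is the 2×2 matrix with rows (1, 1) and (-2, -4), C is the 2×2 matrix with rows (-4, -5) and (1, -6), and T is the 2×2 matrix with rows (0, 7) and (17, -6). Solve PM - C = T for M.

PM = T + C = [[-4, 2], [18, -12]].
P is on the left of M, so left-multiply by P⁻¹: M = P⁻¹(T + C).
det P = -2, so P⁻¹ = [[2, 1/2], [-1, -1/2]].
M = P⁻¹(T + C) = [[1, -2], [-5, 4]].

M = [[1, -2], [-5, 4]]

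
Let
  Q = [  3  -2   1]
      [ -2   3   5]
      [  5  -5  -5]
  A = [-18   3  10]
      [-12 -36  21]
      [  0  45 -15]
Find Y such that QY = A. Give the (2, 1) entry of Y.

6

Since Q multiplies Y on the left, Y = Q⁻¹A.
det Q = -5; the adjugate gives Q⁻¹ = [[-2, 3, 13/5], [-3, 4, 17/5], [1, -1, -1]].
Y = Q⁻¹A = [[-2, 3, 13/5], [-3, 4, 17/5], [1, -1, -1]] · [[-18, 3, 10], [-12, -36, 21], [0, 45, -15]] = [[0, 3, 4], [6, 0, 3], [-6, -6, 4]].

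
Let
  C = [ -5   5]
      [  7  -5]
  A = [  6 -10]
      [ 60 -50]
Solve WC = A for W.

W = [[-4, -2], [-5, 5]]

C is on the right of W, so right-multiply by C⁻¹: W = AC⁻¹.
det C = -10, so C⁻¹ = [[1/2, 1/2], [7/10, 1/2]].
W = AC⁻¹ = [[6, -10], [60, -50]] · [[1/2, 1/2], [7/10, 1/2]] = [[-4, -2], [-5, 5]].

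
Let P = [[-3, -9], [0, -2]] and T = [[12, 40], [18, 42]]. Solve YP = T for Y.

P is on the right of Y, so right-multiply by P⁻¹: Y = TP⁻¹.
det P = 6, so P⁻¹ = [[-1/3, 3/2], [0, -1/2]].
Y = TP⁻¹ = [[12, 40], [18, 42]] · [[-1/3, 3/2], [0, -1/2]] = [[-4, -2], [-6, 6]].

Y = [[-4, -2], [-6, 6]]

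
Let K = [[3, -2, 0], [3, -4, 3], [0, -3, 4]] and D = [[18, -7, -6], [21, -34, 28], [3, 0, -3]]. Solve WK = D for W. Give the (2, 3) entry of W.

4

Right-multiplying both sides by K⁻¹ gives W = DK⁻¹.
det K = 3; the adjugate gives K⁻¹ = [[-7/3, 8/3, -2], [-4, 4, -3], [-3, 3, -2]].
W = DK⁻¹ = [[18, -7, -6], [21, -34, 28], [3, 0, -3]] · [[-7/3, 8/3, -2], [-4, 4, -3], [-3, 3, -2]] = [[4, 2, -3], [3, 4, 4], [2, -1, 0]].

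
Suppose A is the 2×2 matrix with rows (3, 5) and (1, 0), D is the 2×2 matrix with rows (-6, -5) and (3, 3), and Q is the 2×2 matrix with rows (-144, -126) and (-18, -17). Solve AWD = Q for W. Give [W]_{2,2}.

Isolating W: multiply by A⁻¹ from the left and D⁻¹ from the right, so W = A⁻¹QD⁻¹.
det A = -5; the adjugate gives A⁻¹ = [[0, 1], [1/5, -3/5]].
det D = -3, so D⁻¹ = [[-1, -5/3], [1, 2]].
A⁻¹Q = [[-18, -17], [-18, -15]].
W = (A⁻¹Q)D⁻¹ = [[1, -4], [3, 0]].

0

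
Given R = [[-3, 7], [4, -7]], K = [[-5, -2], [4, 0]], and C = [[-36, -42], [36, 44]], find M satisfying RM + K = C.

M = [[1, 4], [-4, -4]]

RM = C − K = [[-31, -40], [32, 44]].
Since R multiplies M on the left, M = R⁻¹(C − K).
det R = -7; the adjugate gives R⁻¹ = [[1, 1], [4/7, 3/7]].
M = R⁻¹(C − K) = [[1, 4], [-4, -4]].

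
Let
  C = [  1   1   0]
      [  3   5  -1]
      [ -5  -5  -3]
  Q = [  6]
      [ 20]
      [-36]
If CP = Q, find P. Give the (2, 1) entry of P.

C is on the left of P, so left-multiply by C⁻¹: P = C⁻¹Q.
det C = -6, so C⁻¹ = [[10/3, -1/2, 1/6], [-7/3, 1/2, -1/6], [-5/3, 0, -1/3]].
P = C⁻¹Q = [[10/3, -1/2, 1/6], [-7/3, 1/2, -1/6], [-5/3, 0, -1/3]] · [[6], [20], [-36]] = [[4], [2], [2]].

2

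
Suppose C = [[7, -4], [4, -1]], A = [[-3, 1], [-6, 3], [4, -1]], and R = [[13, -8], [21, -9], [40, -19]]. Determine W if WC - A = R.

WC = R + A = [[10, -7], [15, -6], [44, -20]].
C is on the right of W, so right-multiply by C⁻¹: W = (R + A)C⁻¹.
det C = 9; the adjugate gives C⁻¹ = [[-1/9, 4/9], [-4/9, 7/9]].
W = (R + A)C⁻¹ = [[2, -1], [1, 2], [4, 4]].

W = [[2, -1], [1, 2], [4, 4]]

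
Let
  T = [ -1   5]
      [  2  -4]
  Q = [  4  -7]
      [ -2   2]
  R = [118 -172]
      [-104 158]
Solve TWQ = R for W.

Isolating W: multiply by T⁻¹ from the left and Q⁻¹ from the right, so W = T⁻¹RQ⁻¹.
T has determinant -6; T⁻¹ = [[2/3, 5/6], [1/3, 1/6]].
det Q = -6; the adjugate gives Q⁻¹ = [[-1/3, -7/6], [-1/3, -2/3]].
T⁻¹R = [[-8, 17], [22, -31]].
W = (T⁻¹R)Q⁻¹ = [[-3, -2], [3, -5]].

W = [[-3, -2], [3, -5]]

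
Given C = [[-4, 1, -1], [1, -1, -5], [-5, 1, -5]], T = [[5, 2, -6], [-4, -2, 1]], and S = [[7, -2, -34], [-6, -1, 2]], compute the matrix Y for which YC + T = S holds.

YC = S − T = [[2, -4, -28], [-2, 1, 1]].
Since C sits to the right of Y, Y = (S − T)C⁻¹.
C has determinant -6; C⁻¹ = [[-5/3, -2/3, 1], [-5, -5/2, 7/2], [2/3, 1/6, -1/2]].
Y = (S − T)C⁻¹ = [[-2, 4, 2], [-1, -1, 1]].

Y = [[-2, 4, 2], [-1, -1, 1]]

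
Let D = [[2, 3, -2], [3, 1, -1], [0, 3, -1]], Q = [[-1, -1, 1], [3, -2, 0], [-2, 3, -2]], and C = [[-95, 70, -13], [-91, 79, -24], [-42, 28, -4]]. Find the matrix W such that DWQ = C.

W = [[0, -5, 5], [1, -2, 3], [-1, 4, 5]]

Isolating W: multiply by D⁻¹ from the left and Q⁻¹ from the right, so W = D⁻¹CQ⁻¹.
det D = -5, so D⁻¹ = [[-2/5, 3/5, 1/5], [-3/5, 2/5, 4/5], [-9/5, 6/5, 7/5]].
Q has determinant -5; Q⁻¹ = [[-4/5, -1/5, -2/5], [-6/5, -4/5, -3/5], [-1, -1, -1]].
D⁻¹C = [[-25, 25, -10], [-13, 12, -5], [3, 8, -11]].
W = (D⁻¹C)Q⁻¹ = [[0, -5, 5], [1, -2, 3], [-1, 4, 5]].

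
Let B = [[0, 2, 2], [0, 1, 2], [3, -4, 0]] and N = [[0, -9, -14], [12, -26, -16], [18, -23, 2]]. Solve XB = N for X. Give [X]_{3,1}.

Since B sits to the right of X, X = NB⁻¹.
det B = 6; the adjugate gives B⁻¹ = [[4/3, -4/3, 1/3], [1, -1, 0], [-1/2, 1, 0]].
X = NB⁻¹ = [[0, -9, -14], [12, -26, -16], [18, -23, 2]] · [[4/3, -4/3, 1/3], [1, -1, 0], [-1/2, 1, 0]] = [[-2, -5, 0], [-2, -6, 4], [0, 1, 6]].

0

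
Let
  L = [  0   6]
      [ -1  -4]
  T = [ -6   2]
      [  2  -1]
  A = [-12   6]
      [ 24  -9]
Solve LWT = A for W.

W = L⁻¹AT⁻¹ (apply L⁻¹ on the left and T⁻¹ on the right).
L has determinant 6; L⁻¹ = [[-2/3, -1], [1/6, 0]].
det T = 2; the adjugate gives T⁻¹ = [[-1/2, -1], [-1, -3]].
L⁻¹A = [[-16, 5], [-2, 1]].
W = (L⁻¹A)T⁻¹ = [[3, 1], [0, -1]].

W = [[3, 1], [0, -1]]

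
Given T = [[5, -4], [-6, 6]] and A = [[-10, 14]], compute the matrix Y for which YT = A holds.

T is on the right of Y, so right-multiply by T⁻¹: Y = AT⁻¹.
T has determinant 6; T⁻¹ = [[1, 2/3], [1, 5/6]].
Y = AT⁻¹ = [[-10, 14]] · [[1, 2/3], [1, 5/6]] = [[4, 5]].

Y = [[4, 5]]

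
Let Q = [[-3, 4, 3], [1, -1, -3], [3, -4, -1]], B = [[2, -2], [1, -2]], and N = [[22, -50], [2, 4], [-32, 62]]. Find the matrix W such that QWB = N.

W = [[-5, -5], [-3, 4], [-2, -1]]

Isolating W: multiply by Q⁻¹ from the left and B⁻¹ from the right, so W = Q⁻¹NB⁻¹.
Q has determinant -2; Q⁻¹ = [[11/2, 4, 9/2], [4, 3, 3], [1/2, 0, 1/2]].
B has determinant -2; B⁻¹ = [[1, -1], [1/2, -1]].
Q⁻¹N = [[-15, 20], [-2, -2], [-5, 6]].
W = (Q⁻¹N)B⁻¹ = [[-5, -5], [-3, 4], [-2, -1]].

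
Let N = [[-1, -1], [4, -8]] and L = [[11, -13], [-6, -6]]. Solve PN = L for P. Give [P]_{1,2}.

2

N is on the right of P, so right-multiply by N⁻¹: P = LN⁻¹.
det N = 12, so N⁻¹ = [[-2/3, 1/12], [-1/3, -1/12]].
P = LN⁻¹ = [[11, -13], [-6, -6]] · [[-2/3, 1/12], [-1/3, -1/12]] = [[-3, 2], [6, 0]].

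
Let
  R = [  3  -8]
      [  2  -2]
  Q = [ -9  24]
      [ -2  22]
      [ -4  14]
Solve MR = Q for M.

M = [[-3, 0], [-4, 5], [-2, 1]]

Right-multiplying both sides by R⁻¹ gives M = QR⁻¹.
det R = 10, so R⁻¹ = [[-1/5, 4/5], [-1/5, 3/10]].
M = QR⁻¹ = [[-9, 24], [-2, 22], [-4, 14]] · [[-1/5, 4/5], [-1/5, 3/10]] = [[-3, 0], [-4, 5], [-2, 1]].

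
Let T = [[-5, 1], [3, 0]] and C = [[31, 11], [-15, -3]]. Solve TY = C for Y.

Left-multiplying both sides by T⁻¹ gives Y = T⁻¹C.
det T = -3, so T⁻¹ = [[0, 1/3], [1, 5/3]].
Y = T⁻¹C = [[0, 1/3], [1, 5/3]] · [[31, 11], [-15, -3]] = [[-5, -1], [6, 6]].

Y = [[-5, -1], [6, 6]]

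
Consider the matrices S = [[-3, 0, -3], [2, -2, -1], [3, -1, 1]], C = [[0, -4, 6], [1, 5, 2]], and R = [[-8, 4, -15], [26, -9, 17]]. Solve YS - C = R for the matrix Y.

YS = R + C = [[-8, 0, -9], [27, -4, 19]].
Right-multiplying both sides by S⁻¹ gives Y = (R + C)S⁻¹.
det S = -3, so S⁻¹ = [[1, -1, 2], [5/3, -2, 3], [-4/3, 1, -2]].
Y = (R + C)S⁻¹ = [[4, -1, 2], [-5, 0, 4]].

Y = [[4, -1, 2], [-5, 0, 4]]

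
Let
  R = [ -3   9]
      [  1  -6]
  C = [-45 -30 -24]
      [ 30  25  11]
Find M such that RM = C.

M = [[0, -5, 5], [-5, -5, -1]]

Since R multiplies M on the left, M = R⁻¹C.
R has determinant 9; R⁻¹ = [[-2/3, -1], [-1/9, -1/3]].
M = R⁻¹C = [[-2/3, -1], [-1/9, -1/3]] · [[-45, -30, -24], [30, 25, 11]] = [[0, -5, 5], [-5, -5, -1]].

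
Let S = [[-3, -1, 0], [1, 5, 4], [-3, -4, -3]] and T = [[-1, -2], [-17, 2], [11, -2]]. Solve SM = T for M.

S is on the left of M, so left-multiply by S⁻¹: M = S⁻¹T.
S has determinant 6; S⁻¹ = [[1/6, -1/2, -2/3], [-3/2, 3/2, 2], [11/6, -3/2, -7/3]].
M = S⁻¹T = [[1/6, -1/2, -2/3], [-3/2, 3/2, 2], [11/6, -3/2, -7/3]] · [[-1, -2], [-17, 2], [11, -2]] = [[1, 0], [-2, 2], [-2, -2]].

M = [[1, 0], [-2, 2], [-2, -2]]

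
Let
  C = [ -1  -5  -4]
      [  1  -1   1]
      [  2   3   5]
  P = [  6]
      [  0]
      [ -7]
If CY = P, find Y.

Since C multiplies Y on the left, Y = C⁻¹P.
C has determinant 3; C⁻¹ = [[-8/3, 13/3, -3], [-1, 1, -1], [5/3, -7/3, 2]].
Y = C⁻¹P = [[-8/3, 13/3, -3], [-1, 1, -1], [5/3, -7/3, 2]] · [[6], [0], [-7]] = [[5], [1], [-4]].

Y = [[5], [1], [-4]]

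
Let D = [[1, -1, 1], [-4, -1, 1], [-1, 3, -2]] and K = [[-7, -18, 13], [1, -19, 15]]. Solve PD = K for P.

P = [[0, 3, -5], [5, 2, -4]]

D is on the right of P, so right-multiply by D⁻¹: P = KD⁻¹.
det D = -5; the adjugate gives D⁻¹ = [[1/5, -1/5, 0], [9/5, 1/5, 1], [13/5, 2/5, 1]].
P = KD⁻¹ = [[-7, -18, 13], [1, -19, 15]] · [[1/5, -1/5, 0], [9/5, 1/5, 1], [13/5, 2/5, 1]] = [[0, 3, -5], [5, 2, -4]].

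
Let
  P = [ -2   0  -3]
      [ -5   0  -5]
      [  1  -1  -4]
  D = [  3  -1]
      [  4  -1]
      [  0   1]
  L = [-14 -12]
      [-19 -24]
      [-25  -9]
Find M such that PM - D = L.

M = [[-2, 2], [3, -2], [5, 3]]

PM = L + D = [[-11, -13], [-15, -25], [-25, -8]].
Since P multiplies M on the left, M = P⁻¹(L + D).
det P = -5, so P⁻¹ = [[1, -3/5, 0], [5, -11/5, -1], [-1, 2/5, 0]].
M = P⁻¹(L + D) = [[-2, 2], [3, -2], [5, 3]].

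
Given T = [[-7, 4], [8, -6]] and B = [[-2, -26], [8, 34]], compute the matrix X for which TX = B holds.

X = [[-2, 2], [-4, -3]]

T is on the left of X, so left-multiply by T⁻¹: X = T⁻¹B.
det T = 10, so T⁻¹ = [[-3/5, -2/5], [-4/5, -7/10]].
X = T⁻¹B = [[-3/5, -2/5], [-4/5, -7/10]] · [[-2, -26], [8, 34]] = [[-2, 2], [-4, -3]].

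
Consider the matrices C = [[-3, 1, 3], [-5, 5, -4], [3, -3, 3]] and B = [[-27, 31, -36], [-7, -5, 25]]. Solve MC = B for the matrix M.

M = [[-2, 3, -6], [6, -4, -3]]

Right-multiplying both sides by C⁻¹ gives M = BC⁻¹.
det C = -6, so C⁻¹ = [[-1/2, 2, 19/6], [-1/2, 3, 9/2], [0, 1, 5/3]].
M = BC⁻¹ = [[-27, 31, -36], [-7, -5, 25]] · [[-1/2, 2, 19/6], [-1/2, 3, 9/2], [0, 1, 5/3]] = [[-2, 3, -6], [6, -4, -3]].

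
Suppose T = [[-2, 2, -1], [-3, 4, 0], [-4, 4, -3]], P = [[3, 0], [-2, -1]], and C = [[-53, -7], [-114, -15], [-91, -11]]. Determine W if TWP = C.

W = [[4, -5], [-4, 0], [-3, 3]]

Isolating W: multiply by T⁻¹ from the left and P⁻¹ from the right, so W = T⁻¹CP⁻¹.
det T = 2; the adjugate gives T⁻¹ = [[-6, 1, 2], [-9/2, 1, 3/2], [2, 0, -1]].
det P = -3, so P⁻¹ = [[1/3, 0], [-2/3, -1]].
T⁻¹C = [[22, 5], [-12, 0], [-15, -3]].
W = (T⁻¹C)P⁻¹ = [[4, -5], [-4, 0], [-3, 3]].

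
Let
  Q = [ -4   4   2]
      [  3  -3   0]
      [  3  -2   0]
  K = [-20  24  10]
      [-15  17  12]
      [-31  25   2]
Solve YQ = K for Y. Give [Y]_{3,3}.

Since Q sits to the right of Y, Y = KQ⁻¹.
Q has determinant 6; Q⁻¹ = [[0, -2/3, 1], [0, -1, 1], [1/2, 2/3, 0]].
Y = KQ⁻¹ = [[-20, 24, 10], [-15, 17, 12], [-31, 25, 2]] · [[0, -2/3, 1], [0, -1, 1], [1/2, 2/3, 0]] = [[5, -4, 4], [6, 1, 2], [1, -3, -6]].

-6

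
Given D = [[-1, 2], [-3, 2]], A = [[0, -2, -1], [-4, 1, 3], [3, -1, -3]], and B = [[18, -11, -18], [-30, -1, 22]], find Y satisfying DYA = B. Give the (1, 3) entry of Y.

Y = D⁻¹BA⁻¹ (apply D⁻¹ on the left and A⁻¹ on the right).
det D = 4; the adjugate gives D⁻¹ = [[1/2, -1/2], [3/4, -1/4]].
det A = 5; the adjugate gives A⁻¹ = [[0, -1, -1], [-3/5, 3/5, 4/5], [1/5, -6/5, -8/5]].
D⁻¹B = [[24, -5, -20], [21, -8, -19]].
Y = (D⁻¹B)A⁻¹ = [[-1, -3, 4], [1, -3, 3]].

4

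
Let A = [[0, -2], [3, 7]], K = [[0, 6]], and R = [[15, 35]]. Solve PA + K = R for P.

PA = R − K = [[15, 29]].
Right-multiplying both sides by A⁻¹ gives P = (R − K)A⁻¹.
A has determinant 6; A⁻¹ = [[7/6, 1/3], [-1/2, 0]].
P = (R − K)A⁻¹ = [[3, 5]].

P = [[3, 5]]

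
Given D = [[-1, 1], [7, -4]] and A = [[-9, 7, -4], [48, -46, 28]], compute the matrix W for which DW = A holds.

Since D multiplies W on the left, W = D⁻¹A.
det D = -3, so D⁻¹ = [[4/3, 1/3], [7/3, 1/3]].
W = D⁻¹A = [[4/3, 1/3], [7/3, 1/3]] · [[-9, 7, -4], [48, -46, 28]] = [[4, -6, 4], [-5, 1, 0]].

W = [[4, -6, 4], [-5, 1, 0]]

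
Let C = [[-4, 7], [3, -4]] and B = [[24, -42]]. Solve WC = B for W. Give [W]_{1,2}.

Since C sits to the right of W, W = BC⁻¹.
det C = -5, so C⁻¹ = [[4/5, 7/5], [3/5, 4/5]].
W = BC⁻¹ = [[24, -42]] · [[4/5, 7/5], [3/5, 4/5]] = [[-6, 0]].

0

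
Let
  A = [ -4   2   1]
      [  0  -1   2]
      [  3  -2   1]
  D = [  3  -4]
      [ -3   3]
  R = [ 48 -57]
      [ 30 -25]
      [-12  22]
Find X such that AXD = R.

Left-multiply by A⁻¹ and right-multiply by D⁻¹: X = A⁻¹RD⁻¹.
det A = 3, so A⁻¹ = [[1, -4/3, 5/3], [2, -7/3, 8/3], [1, -2/3, 4/3]].
det D = -3, so D⁻¹ = [[-1, -4/3], [-1, -1]].
A⁻¹R = [[-12, 13], [-6, 3], [12, -11]].
X = (A⁻¹R)D⁻¹ = [[-1, 3], [3, 5], [-1, -5]].

X = [[-1, 3], [3, 5], [-1, -5]]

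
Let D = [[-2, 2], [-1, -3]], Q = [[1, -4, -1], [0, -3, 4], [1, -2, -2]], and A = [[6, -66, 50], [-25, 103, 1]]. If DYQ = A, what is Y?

Left-multiply by D⁻¹ and right-multiply by Q⁻¹: Y = D⁻¹AQ⁻¹.
det D = 8; the adjugate gives D⁻¹ = [[-3/8, -1/4], [1/8, -1/4]].
det Q = -5; the adjugate gives Q⁻¹ = [[-14/5, 6/5, 19/5], [-4/5, 1/5, 4/5], [-3/5, 2/5, 3/5]].
D⁻¹A = [[4, -1, -19], [7, -34, 6]].
Y = (D⁻¹A)Q⁻¹ = [[1, -3, 3], [4, 4, 3]].

Y = [[1, -3, 3], [4, 4, 3]]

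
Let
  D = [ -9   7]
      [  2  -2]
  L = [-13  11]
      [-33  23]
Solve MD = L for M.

M = [[1, -2], [5, 6]]

Since D sits to the right of M, M = LD⁻¹.
D has determinant 4; D⁻¹ = [[-1/2, -7/4], [-1/2, -9/4]].
M = LD⁻¹ = [[-13, 11], [-33, 23]] · [[-1/2, -7/4], [-1/2, -9/4]] = [[1, -2], [5, 6]].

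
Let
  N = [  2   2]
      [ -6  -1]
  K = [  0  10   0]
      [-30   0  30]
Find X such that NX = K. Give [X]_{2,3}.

N is on the left of X, so left-multiply by N⁻¹: X = N⁻¹K.
det N = 10, so N⁻¹ = [[-1/10, -1/5], [3/5, 1/5]].
X = N⁻¹K = [[-1/10, -1/5], [3/5, 1/5]] · [[0, 10, 0], [-30, 0, 30]] = [[6, -1, -6], [-6, 6, 6]].

6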